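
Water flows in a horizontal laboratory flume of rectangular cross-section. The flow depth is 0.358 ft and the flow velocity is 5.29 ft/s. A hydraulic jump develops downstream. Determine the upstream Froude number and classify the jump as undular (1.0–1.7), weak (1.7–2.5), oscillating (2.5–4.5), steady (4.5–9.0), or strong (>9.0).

Fr₁ = 1.56; undular jump

Fr₁ = V₁/√(g·y₁) = 5.29/√(32.2×0.358) = 1.56.
Fr₁ = 1.56 lies in the undular range.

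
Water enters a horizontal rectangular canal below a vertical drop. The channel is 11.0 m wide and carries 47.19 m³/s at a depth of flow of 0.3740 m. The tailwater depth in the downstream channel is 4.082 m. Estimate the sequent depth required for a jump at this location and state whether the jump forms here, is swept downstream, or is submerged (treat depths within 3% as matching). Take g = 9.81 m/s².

y₂ = 2.986 m; the jump is submerged

q = Q/b = 47.19/11.0 = 4.290 m²/s; V₁ = q/y₁ = 11.47 m/s. Fr₁ = V₁/√(g·y₁) = 5.988.
By Bélanger, y₂/y₁ = ½[√(1 + 8Fr₁²) − 1] = ½[√287.89 − 1] = 7.984.
y₂ = 7.984 × 0.3740 = 2.986 m.
Tailwater y_tw = 4.082 m: y_tw > y₂, so the jump is submerged.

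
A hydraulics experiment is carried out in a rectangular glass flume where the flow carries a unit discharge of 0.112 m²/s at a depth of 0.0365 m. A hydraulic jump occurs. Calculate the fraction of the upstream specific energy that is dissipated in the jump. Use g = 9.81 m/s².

ΔE/E₁ = 0.501 (50.1%)

V₁ = q/y₁ = 0.112/0.0365 = 3.07 m/s. Fr₁ = V₁/√(g·y₁) = 3.07/√(9.81×0.0365) = 5.13.
By Bélanger, y₂/y₁ = ½[√(1 + 8Fr₁²) − 1] = ½[√211.4 − 1] = 6.77.
y₂ = 6.77 × 0.0365 = 0.247 m.
E₁ = y₁ + V₁²/2g = 0.516 m. ΔE = (y₂ − y₁)³/(4y₁y₂) = 0.259 m. ΔE/E₁ = 0.259/0.516 = 0.501.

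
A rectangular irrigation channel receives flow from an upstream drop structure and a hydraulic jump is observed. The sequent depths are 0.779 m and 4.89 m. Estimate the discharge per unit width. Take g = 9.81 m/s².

For a rectangular channel the momentum equation gives q² = ½·g·y₁·y₂·(y₁ + y₂) = ½×9.81×0.779×4.89×5.67 = 106.
q = √106 = 10.3 m²/s.

q = 10.3 m²/s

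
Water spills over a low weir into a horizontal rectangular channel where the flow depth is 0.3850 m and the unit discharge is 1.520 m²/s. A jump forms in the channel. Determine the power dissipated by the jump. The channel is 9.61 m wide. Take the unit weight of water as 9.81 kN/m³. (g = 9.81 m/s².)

P = 16.21 kW

V₁ = q/y₁ = 1.520/0.3850 = 3.948 m/s. Fr₁ = V₁/√(g·y₁) = 3.948/√(9.81×0.3850) = 2.032.
From the momentum equation for a rectangular channel, y₂/y₁ = ½[√(1 + 8Fr₁²) − 1] = ½[√34.016 − 1] = 2.416.
y₂ = 2.416 × 0.3850 = 0.9302 m.
Head loss: ΔE = (y₂ − y₁)³/(4y₁y₂) = (0.9302 − 0.3850)³/(4×0.3850×0.9302) = 0.1621/1.433 = 0.1131 m.
Q = q·b = 1.520 × 9.61 = 14.61 m³/s. P = γ·Q·ΔE = 9.81 × 14.61 × 0.1131 = 16.21 kW.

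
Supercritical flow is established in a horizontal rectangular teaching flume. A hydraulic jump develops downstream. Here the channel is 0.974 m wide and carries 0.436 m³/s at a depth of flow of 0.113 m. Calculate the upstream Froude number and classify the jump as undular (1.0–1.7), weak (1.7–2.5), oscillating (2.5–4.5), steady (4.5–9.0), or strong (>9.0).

Fr₁ = 3.76; oscillating jump

q = Q/b = 0.436/0.974 = 0.448 m²/s; V₁ = q/y₁ = 3.96 m/s. Fr₁ = V₁/√(g·y₁) = 3.76.
Fr₁ = 3.76 lies in the oscillating range.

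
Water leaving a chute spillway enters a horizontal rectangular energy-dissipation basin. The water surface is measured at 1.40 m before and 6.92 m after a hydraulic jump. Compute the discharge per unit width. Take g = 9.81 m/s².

For a rectangular channel the momentum equation gives q² = ½·g·y₁·y₂·(y₁ + y₂) = ½×9.81×1.40×6.92×8.32 = 395.
q = √395 = 19.9 m²/s.

q = 19.9 m²/s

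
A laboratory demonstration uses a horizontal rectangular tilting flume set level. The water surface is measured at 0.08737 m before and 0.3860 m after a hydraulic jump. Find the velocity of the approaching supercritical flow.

For a rectangular channel the momentum equation gives q² = ½·g·y₁·y₂·(y₁ + y₂) = ½×9.81×0.08737×0.3860×0.4734 = 0.07830.
q = √0.07830 = 0.2798 m²/s.
V₁ = q/y₁ = 0.2798/0.08737 = 3.203 m/s.

V₁ = 3.203 m/s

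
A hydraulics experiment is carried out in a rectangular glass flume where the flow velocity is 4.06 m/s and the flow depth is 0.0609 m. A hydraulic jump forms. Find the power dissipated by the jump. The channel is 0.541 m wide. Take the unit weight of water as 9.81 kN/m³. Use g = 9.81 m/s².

P = 0.604 kW

Fr₁ = V₁/√(g·y₁) = 4.06/√(9.81×0.0609) = 5.25.
By Bélanger, y₂/y₁ = ½[√(1 + 8Fr₁²) − 1] = ½[√221.7 − 1] = 6.95.
y₂ = 6.95 × 0.0609 = 0.423 m.
Head loss: ΔE = (y₂ − y₁)³/(4y₁y₂) = (0.423 − 0.0609)³/(4×0.0609×0.423) = 0.0475/0.103 = 0.461 m.
q = V₁·y₁ = 4.06 × 0.0609 = 0.247 m²/s. Q = q·b = 0.247 × 0.541 = 0.134 m³/s. P = γ·Q·ΔE = 9.81 × 0.134 × 0.461 = 0.604 kW.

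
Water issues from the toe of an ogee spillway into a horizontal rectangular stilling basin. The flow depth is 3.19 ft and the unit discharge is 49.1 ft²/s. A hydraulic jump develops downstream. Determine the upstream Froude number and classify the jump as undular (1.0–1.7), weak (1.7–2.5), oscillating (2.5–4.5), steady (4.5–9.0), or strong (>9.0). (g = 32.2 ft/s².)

V₁ = q/y₁ = 49.1/3.19 = 15.4 ft/s. Fr₁ = V₁/√(g·y₁) = 15.4/√(32.2×3.19) = 1.52.
Fr₁ = 1.52 lies in the undular range.

Fr₁ = 1.52; undular jump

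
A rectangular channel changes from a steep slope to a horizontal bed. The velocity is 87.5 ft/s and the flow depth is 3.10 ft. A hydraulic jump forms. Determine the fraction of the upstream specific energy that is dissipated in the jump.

Fr₁ = V₁/√(g·y₁) = 87.5/√(32.2×3.10) = 8.76.
Conjugate-depth relation: y₂/y₁ = ½[√(1 + 8Fr₁²) − 1] = ½[√614.6 − 1] = 11.9.
y₂ = 11.9 × 3.10 = 36.9 ft.
E₁ = y₁ + V₁²/2g = 122 ft. ΔE = (y₂ − y₁)³/(4y₁y₂) = 84.3 ft. ΔE/E₁ = 84.3/122 = 0.691.

ΔE/E₁ = 0.691 (69.1%)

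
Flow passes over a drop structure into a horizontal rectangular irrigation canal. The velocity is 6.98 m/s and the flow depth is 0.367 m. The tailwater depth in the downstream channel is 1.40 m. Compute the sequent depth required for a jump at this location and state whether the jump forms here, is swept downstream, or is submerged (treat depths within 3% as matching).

y₂ = 1.73 m; the jump is swept downstream

Fr₁ = V₁/√(g·y₁) = 6.98/√(9.81×0.367) = 3.68.
From the momentum equation for a rectangular channel, y₂/y₁ = ½[√(1 + 8Fr₁²) − 1] = ½[√109.3 − 1] = 4.73.
y₂ = 4.73 × 0.367 = 1.73 m.
Tailwater y_tw = 1.40 m: y_tw < y₂, so the jump is swept downstream.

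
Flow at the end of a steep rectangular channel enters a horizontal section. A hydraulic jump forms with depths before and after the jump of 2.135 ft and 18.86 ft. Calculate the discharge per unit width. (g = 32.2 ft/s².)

For a rectangular channel the momentum equation gives q² = ½·g·y₁·y₂·(y₁ + y₂) = ½×32.2×2.135×18.86×20.99 = 13611.
q = √13611 = 116.7 ft²/s.

q = 116.7 ft²/s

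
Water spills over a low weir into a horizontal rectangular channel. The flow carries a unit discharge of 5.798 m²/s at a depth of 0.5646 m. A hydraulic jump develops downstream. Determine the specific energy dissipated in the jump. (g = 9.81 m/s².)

ΔE = 2.560 m

V₁ = q/y₁ = 5.798/0.5646 = 10.27 m/s. Fr₁ = V₁/√(g·y₁) = 10.27/√(9.81×0.5646) = 4.363.
From the momentum equation for a rectangular channel, y₂/y₁ = ½[√(1 + 8Fr₁²) − 1] = ½[√153.32 − 1] = 5.691.
y₂ = 5.691 × 0.5646 = 3.213 m.
V₂ = q/y₂ = 5.798/3.213 = 1.804 m/s. E₁ = y₁ + V₁²/2g = 5.940 m; E₂ = y₂ + V₂²/2g = 3.379 m. ΔE = E₁ − E₂ = 2.560 m.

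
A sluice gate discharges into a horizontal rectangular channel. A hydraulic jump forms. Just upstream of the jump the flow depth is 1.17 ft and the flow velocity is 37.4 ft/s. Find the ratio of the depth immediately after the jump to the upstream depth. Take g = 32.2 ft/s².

y₂/y₁ = 8.13

Fr₁ = V₁/√(g·y₁) = 37.4/√(32.2×1.17) = 6.09.
Sequent-depth ratio: y₂/y₁ = ½[√(1 + 8Fr₁²) − 1] = ½[√298.0 − 1] = 8.13.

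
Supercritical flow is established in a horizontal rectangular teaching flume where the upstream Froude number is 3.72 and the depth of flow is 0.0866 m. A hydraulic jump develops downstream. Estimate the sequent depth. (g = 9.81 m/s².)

y₂ = 0.414 m

Fr₁ = 3.72 (given).
By Bélanger, y₂/y₁ = ½[√(1 + 8Fr₁²) − 1] = ½[√111.7 − 1] = 4.78.
y₂ = 4.78 × 0.0866 = 0.414 m.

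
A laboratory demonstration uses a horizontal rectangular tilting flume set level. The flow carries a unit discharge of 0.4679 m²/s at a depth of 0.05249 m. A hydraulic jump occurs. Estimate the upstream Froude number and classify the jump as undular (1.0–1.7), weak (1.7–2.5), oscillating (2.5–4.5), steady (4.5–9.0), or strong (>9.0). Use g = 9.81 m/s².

Fr₁ = 12.42; strong jump

V₁ = q/y₁ = 0.4679/0.05249 = 8.914 m/s. Fr₁ = V₁/√(g·y₁) = 8.914/√(9.81×0.05249) = 12.42.
Fr₁ = 12.42 lies in the strong range.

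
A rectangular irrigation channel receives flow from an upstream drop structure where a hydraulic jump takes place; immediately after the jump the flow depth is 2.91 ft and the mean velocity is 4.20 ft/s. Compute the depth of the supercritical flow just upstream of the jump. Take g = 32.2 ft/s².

y₁ = 0.848 ft

Fr₂ = V₂/√(g·y₂) = 4.20/√(32.2×2.91) = 0.434.
Applying the sequent-depth relation in reverse, y₁/y₂ = ½[√(1 + 8Fr₂²) − 1] = ½[√2.506 − 1] = 0.292.
y₁ = 0.292 × 2.91 = 0.848 ft.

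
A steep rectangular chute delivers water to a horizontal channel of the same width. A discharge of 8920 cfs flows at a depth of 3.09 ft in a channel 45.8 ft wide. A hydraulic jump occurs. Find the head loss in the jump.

ΔE = 37.8 ft

q = Q/b = 8920/45.8 = 195 ft²/s; V₁ = q/y₁ = 63.0 ft/s. Fr₁ = V₁/√(g·y₁) = 6.32.
Bélanger equation: y₂/y₁ = ½[√(1 + 8Fr₁²) − 1] = ½[√320.4 − 1] = 8.45.
y₂ = 8.45 × 3.09 = 26.1 ft.
Head loss: ΔE = (y₂ − y₁)³/(4y₁y₂) = (26.1 − 3.09)³/(4×3.09×26.1) = 12200/323 = 37.8 ft.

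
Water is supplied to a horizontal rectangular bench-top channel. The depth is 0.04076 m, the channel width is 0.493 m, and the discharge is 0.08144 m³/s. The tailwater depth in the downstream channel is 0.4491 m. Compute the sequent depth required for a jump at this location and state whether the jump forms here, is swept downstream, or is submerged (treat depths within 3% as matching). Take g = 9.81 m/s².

q = Q/b = 0.08144/0.493 = 0.1652 m²/s; V₁ = q/y₁ = 4.053 m/s. Fr₁ = V₁/√(g·y₁) = 6.409.
Bélanger equation: y₂/y₁ = ½[√(1 + 8Fr₁²) − 1] = ½[√329.62 − 1] = 8.578.
y₂ = 8.578 × 0.04076 = 0.3496 m.
Tailwater y_tw = 0.4491 m: y_tw > y₂, so the jump is submerged.

y₂ = 0.3496 m; the jump is submerged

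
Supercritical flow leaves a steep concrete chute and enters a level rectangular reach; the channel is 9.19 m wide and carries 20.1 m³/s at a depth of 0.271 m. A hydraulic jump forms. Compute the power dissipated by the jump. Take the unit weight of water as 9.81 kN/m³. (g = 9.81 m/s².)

q = Q/b = 20.1/9.19 = 2.19 m²/s; V₁ = q/y₁ = 8.07 m/s. Fr₁ = V₁/√(g·y₁) = 4.95.
Conjugate-depth relation: y₂/y₁ = ½[√(1 + 8Fr₁²) − 1] = ½[√197.0 − 1] = 6.52.
y₂ = 6.52 × 0.271 = 1.77 m.
V₂ = q/y₂ = 2.19/1.77 = 1.24 m/s. E₁ = y₁ + V₁²/2g = 3.59 m; E₂ = y₂ + V₂²/2g = 1.84 m. ΔE = E₁ − E₂ = 1.75 m.
P = γ·Q·ΔE = 9.81 × 20.1 × 1.75 = 344 kW.

P = 344 kW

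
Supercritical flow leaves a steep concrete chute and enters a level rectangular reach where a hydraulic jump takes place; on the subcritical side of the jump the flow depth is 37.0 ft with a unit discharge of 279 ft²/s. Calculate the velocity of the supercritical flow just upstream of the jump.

V₁ = 85.9 ft/s

V₂ = q/y₂ = 279/37.0 = 7.54 ft/s; Fr₂ = V₂/√(g·y₂) = 0.218.
From the momentum equation (using Fr₂), y₁/y₂ = ½[√(1 + 8Fr₂²) − 1] = ½[√1.382 − 1] = 0.0878.
y₁ = 0.0878 × 37.0 = 3.25 ft.
V₁ = q/y₁ = 279/3.25 = 85.9 ft/s.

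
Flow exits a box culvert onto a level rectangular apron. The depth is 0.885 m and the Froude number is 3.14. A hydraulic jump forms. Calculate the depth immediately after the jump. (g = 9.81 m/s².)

Fr₁ = 3.14 (given).
Bélanger equation: y₂/y₁ = ½[√(1 + 8Fr₁²) − 1] = ½[√79.88 − 1] = 3.97.
y₂ = 3.97 × 0.885 = 3.51 m.

y₂ = 3.51 m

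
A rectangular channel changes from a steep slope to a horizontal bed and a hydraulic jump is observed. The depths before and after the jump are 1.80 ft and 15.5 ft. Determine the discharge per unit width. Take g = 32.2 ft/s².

q = 88.2 ft²/s

For a rectangular channel the momentum equation gives q² = ½·g·y₁·y₂·(y₁ + y₂) = ½×32.2×1.80×15.5×17.3 = 7771.
q = √7771 = 88.2 ft²/s.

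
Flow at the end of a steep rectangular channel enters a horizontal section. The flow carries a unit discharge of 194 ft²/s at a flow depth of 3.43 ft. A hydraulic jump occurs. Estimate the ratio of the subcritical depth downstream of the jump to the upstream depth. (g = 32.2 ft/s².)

y₂/y₁ = 7.13

V₁ = q/y₁ = 194/3.43 = 56.6 ft/s. Fr₁ = V₁/√(g·y₁) = 56.6/√(32.2×3.43) = 5.38.
Sequent-depth ratio: y₂/y₁ = ½[√(1 + 8Fr₁²) − 1] = ½[√232.7 − 1] = 7.13.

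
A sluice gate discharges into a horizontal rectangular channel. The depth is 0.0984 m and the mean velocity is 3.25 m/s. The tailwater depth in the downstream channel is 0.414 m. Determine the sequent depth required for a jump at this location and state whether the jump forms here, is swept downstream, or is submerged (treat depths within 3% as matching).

Fr₁ = V₁/√(g·y₁) = 3.25/√(9.81×0.0984) = 3.31.
Conjugate-depth relation: y₂/y₁ = ½[√(1 + 8Fr₁²) − 1] = ½[√88.54 − 1] = 4.20.
y₂ = 4.20 × 0.0984 = 0.414 m.
Tailwater y_tw = 0.414 m: y_tw ≈ y₂, so the jump forms here.

y₂ = 0.414 m; the jump forms here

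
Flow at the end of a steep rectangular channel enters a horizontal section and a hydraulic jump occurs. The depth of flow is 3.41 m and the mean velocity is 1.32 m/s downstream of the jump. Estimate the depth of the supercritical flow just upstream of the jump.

Fr₂ = V₂/√(g·y₂) = 1.32/√(9.81×3.41) = 0.228.
From the momentum equation (using Fr₂), y₁/y₂ = ½[√(1 + 8Fr₂²) − 1] = ½[√1.417 − 1] = 0.0951.
y₁ = 0.0951 × 3.41 = 0.324 m.

y₁ = 0.324 m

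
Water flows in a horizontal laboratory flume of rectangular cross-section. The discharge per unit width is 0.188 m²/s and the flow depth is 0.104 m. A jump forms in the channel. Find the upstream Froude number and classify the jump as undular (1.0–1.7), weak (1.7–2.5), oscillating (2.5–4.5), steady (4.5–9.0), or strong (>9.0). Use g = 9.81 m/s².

V₁ = q/y₁ = 0.188/0.104 = 1.81 m/s. Fr₁ = V₁/√(g·y₁) = 1.81/√(9.81×0.104) = 1.79.
Fr₁ = 1.79 lies in the weak range.

Fr₁ = 1.79; weak jump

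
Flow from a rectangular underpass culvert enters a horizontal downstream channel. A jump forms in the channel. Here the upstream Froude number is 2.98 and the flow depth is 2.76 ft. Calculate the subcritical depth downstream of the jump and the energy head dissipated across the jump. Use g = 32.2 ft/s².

Fr₁ = 2.98 (given).
By Bélanger, y₂/y₁ = ½[√(1 + 8Fr₁²) − 1] = ½[√72.04 − 1] = 3.74.
y₂ = 3.74 × 2.76 = 10.3 ft.
Head loss: ΔE = (y₂ − y₁)³/(4y₁y₂) = (10.3 − 2.76)³/(4×2.76×10.3) = 434/114 = 3.81 ft.

y₂ = 10.3 ft; ΔE = 3.81 ft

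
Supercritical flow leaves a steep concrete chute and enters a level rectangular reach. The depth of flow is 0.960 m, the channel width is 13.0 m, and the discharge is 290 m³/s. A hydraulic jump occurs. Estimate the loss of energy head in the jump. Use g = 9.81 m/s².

ΔE = 18.4 m

q = Q/b = 290/13.0 = 22.3 m²/s; V₁ = q/y₁ = 23.2 m/s. Fr₁ = V₁/√(g·y₁) = 7.57.
By Bélanger, y₂/y₁ = ½[√(1 + 8Fr₁²) − 1] = ½[√459.7 − 1] = 10.2.
y₂ = 10.2 × 0.960 = 9.81 m.
Head loss: ΔE = (y₂ − y₁)³/(4y₁y₂) = (9.81 − 0.960)³/(4×0.960×9.81) = 693/37.7 = 18.4 m.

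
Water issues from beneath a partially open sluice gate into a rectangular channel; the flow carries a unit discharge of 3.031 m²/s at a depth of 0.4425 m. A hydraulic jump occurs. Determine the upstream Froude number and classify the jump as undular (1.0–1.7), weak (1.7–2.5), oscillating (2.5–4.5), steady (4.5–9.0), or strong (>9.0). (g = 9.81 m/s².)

V₁ = q/y₁ = 3.031/0.4425 = 6.850 m/s. Fr₁ = V₁/√(g·y₁) = 6.850/√(9.81×0.4425) = 3.288.
Fr₁ = 3.288 lies in the oscillating range.

Fr₁ = 3.288; oscillating jump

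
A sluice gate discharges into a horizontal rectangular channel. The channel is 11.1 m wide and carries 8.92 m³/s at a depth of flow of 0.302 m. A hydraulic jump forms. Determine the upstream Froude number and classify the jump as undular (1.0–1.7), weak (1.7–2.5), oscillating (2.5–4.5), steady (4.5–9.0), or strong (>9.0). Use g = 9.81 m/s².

q = Q/b = 8.92/11.1 = 0.804 m²/s; V₁ = q/y₁ = 2.66 m/s. Fr₁ = V₁/√(g·y₁) = 1.55.
Fr₁ = 1.55 lies in the undular range.

Fr₁ = 1.55; undular jump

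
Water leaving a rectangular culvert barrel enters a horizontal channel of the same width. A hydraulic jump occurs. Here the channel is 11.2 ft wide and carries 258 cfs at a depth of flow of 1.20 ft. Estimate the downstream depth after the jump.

q = Q/b = 258/11.2 = 23.0 ft²/s; V₁ = q/y₁ = 19.2 ft/s. Fr₁ = V₁/√(g·y₁) = 3.09.
From the momentum equation for a rectangular channel, y₂/y₁ = ½[√(1 + 8Fr₁²) − 1] = ½[√77.29 − 1] = 3.90.
y₂ = 3.90 × 1.20 = 4.68 ft.

y₂ = 4.68 ft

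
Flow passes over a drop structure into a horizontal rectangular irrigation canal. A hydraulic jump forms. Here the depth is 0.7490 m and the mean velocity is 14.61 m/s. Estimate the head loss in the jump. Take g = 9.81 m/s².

ΔE = 6.068 m

Fr₁ = V₁/√(g·y₁) = 14.61/√(9.81×0.7490) = 5.390.
Conjugate-depth relation: y₂/y₁ = ½[√(1 + 8Fr₁²) − 1] = ½[√233.40 − 1] = 7.139.
y₂ = 7.139 × 0.7490 = 5.347 m.
Head loss: ΔE = (y₂ − y₁)³/(4y₁y₂) = (5.347 − 0.7490)³/(4×0.7490×5.347) = 97.20/16.02 = 6.068 m.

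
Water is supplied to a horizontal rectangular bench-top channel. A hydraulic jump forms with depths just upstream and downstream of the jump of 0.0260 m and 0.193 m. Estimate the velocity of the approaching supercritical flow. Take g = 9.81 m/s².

For a rectangular channel the momentum equation gives q² = ½·g·y₁·y₂·(y₁ + y₂) = ½×9.81×0.0260×0.193×0.219 = 0.00539.
q = √0.00539 = 0.0734 m²/s.
V₁ = q/y₁ = 0.0734/0.0260 = 2.82 m/s.

V₁ = 2.82 m/s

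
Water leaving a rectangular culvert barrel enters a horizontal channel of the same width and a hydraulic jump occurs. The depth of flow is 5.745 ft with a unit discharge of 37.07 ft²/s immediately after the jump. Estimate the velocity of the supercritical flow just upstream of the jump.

V₁ = 19.16 ft/s

V₂ = q/y₂ = 37.07/5.745 = 6.453 ft/s; Fr₂ = V₂/√(g·y₂) = 0.4744.
Applying the sequent-depth relation in reverse, y₁/y₂ = ½[√(1 + 8Fr₂²) − 1] = ½[√2.8006 − 1] = 0.3367.
y₁ = 0.3367 × 5.745 = 1.935 ft.
V₁ = q/y₁ = 37.07/1.935 = 19.16 ft/s.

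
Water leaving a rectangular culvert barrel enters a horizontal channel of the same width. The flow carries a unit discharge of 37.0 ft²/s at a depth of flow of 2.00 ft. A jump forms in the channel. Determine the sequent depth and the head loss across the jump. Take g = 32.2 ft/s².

y₂ = 5.60 ft; ΔE = 1.04 ft

V₁ = q/y₁ = 37.0/2.00 = 18.5 ft/s. Fr₁ = V₁/√(g·y₁) = 18.5/√(32.2×2.00) = 2.31.
By Bélanger, y₂/y₁ = ½[√(1 + 8Fr₁²) − 1] = ½[√43.52 − 1] = 2.80.
y₂ = 2.80 × 2.00 = 5.60 ft.
V₂ = q/y₂ = 37.0/5.60 = 6.61 ft/s. E₁ = y₁ + V₁²/2g = 7.31 ft; E₂ = y₂ + V₂²/2g = 6.28 ft. ΔE = E₁ − E₂ = 1.04 ft.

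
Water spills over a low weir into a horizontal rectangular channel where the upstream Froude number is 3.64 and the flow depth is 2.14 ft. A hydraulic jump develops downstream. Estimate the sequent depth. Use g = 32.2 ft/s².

Fr₁ = 3.64 (given).
Conjugate-depth relation: y₂/y₁ = ½[√(1 + 8Fr₁²) − 1] = ½[√107.0 − 1] = 4.67.
y₂ = 4.67 × 2.14 = 10.00 ft.

y₂ = 10.00 ft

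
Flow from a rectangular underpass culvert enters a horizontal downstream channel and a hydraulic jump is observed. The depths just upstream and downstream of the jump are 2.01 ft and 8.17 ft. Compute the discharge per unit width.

For a rectangular channel the momentum equation gives q² = ½·g·y₁·y₂·(y₁ + y₂) = ½×32.2×2.01×8.17×10.2 = 2691.
q = √2691 = 51.9 ft²/s.

q = 51.9 ft²/s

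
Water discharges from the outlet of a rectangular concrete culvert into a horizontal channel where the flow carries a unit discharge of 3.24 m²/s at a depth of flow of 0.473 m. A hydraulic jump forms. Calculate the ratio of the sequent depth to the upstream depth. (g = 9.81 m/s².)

V₁ = q/y₁ = 3.24/0.473 = 6.85 m/s. Fr₁ = V₁/√(g·y₁) = 6.85/√(9.81×0.473) = 3.18.
Conjugate-depth relation: y₂/y₁ = ½[√(1 + 8Fr₁²) − 1] = ½[√81.90 − 1] = 4.02.

y₂/y₁ = 4.02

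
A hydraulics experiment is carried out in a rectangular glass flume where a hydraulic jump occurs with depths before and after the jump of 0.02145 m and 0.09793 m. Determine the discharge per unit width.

For a rectangular channel the momentum equation gives q² = ½·g·y₁·y₂·(y₁ + y₂) = ½×9.81×0.02145×0.09793×0.1194 = 0.001230.
q = √0.001230 = 0.03507 m²/s.

q = 0.03507 m²/s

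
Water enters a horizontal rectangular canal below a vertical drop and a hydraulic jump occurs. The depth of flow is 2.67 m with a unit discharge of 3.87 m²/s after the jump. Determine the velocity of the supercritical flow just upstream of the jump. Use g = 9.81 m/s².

V₁ = 10.3 m/s

V₂ = q/y₂ = 3.87/2.67 = 1.45 m/s; Fr₂ = V₂/√(g·y₂) = 0.283.
The Bélanger relation is symmetric: y₁/y₂ = ½[√(1 + 8Fr₂²) − 1] = ½[√1.642 − 1] = 0.141.
y₁ = 0.141 × 2.67 = 0.376 m.
V₁ = q/y₁ = 3.87/0.376 = 10.3 m/s.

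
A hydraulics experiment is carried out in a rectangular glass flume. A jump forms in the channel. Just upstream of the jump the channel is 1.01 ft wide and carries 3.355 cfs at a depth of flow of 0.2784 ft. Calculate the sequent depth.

y₂ = 1.436 ft

q = Q/b = 3.355/1.01 = 3.322 ft²/s; V₁ = q/y₁ = 11.93 ft/s. Fr₁ = V₁/√(g·y₁) = 3.985.
Sequent-depth ratio: y₂/y₁ = ½[√(1 + 8Fr₁²) − 1] = ½[√128.05 − 1] = 5.158.
y₂ = 5.158 × 0.2784 = 1.436 ft.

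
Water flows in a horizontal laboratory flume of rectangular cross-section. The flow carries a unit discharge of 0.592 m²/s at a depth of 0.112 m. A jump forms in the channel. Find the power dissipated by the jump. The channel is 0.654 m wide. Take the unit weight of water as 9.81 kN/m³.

V₁ = q/y₁ = 0.592/0.112 = 5.29 m/s. Fr₁ = V₁/√(g·y₁) = 5.29/√(9.81×0.112) = 5.04.
From the momentum equation for a rectangular channel, y₂/y₁ = ½[√(1 + 8Fr₁²) − 1] = ½[√204.4 − 1] = 6.65.
y₂ = 6.65 × 0.112 = 0.745 m.
Head loss: ΔE = (y₂ − y₁)³/(4y₁y₂) = (0.745 − 0.112)³/(4×0.112×0.745) = 0.253/0.334 = 0.759 m.
Q = q·b = 0.592 × 0.654 = 0.387 m³/s. P = γ·Q·ΔE = 9.81 × 0.387 × 0.759 = 2.88 kW.

P = 2.88 kW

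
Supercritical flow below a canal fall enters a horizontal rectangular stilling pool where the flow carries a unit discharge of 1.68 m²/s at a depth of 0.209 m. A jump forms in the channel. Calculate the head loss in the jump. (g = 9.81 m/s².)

V₁ = q/y₁ = 1.68/0.209 = 8.04 m/s. Fr₁ = V₁/√(g·y₁) = 8.04/√(9.81×0.209) = 5.61.
Bélanger equation: y₂/y₁ = ½[√(1 + 8Fr₁²) − 1] = ½[√253.1 − 1] = 7.45.
y₂ = 7.45 × 0.209 = 1.56 m.
Head loss: ΔE = (y₂ − y₁)³/(4y₁y₂) = (1.56 − 0.209)³/(4×0.209×1.56) = 2.46/1.30 = 1.88 m.

ΔE = 1.88 m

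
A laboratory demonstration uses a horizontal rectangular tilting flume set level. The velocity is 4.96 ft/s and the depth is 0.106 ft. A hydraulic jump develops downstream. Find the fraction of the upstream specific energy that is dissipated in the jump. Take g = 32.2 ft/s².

Fr₁ = V₁/√(g·y₁) = 4.96/√(32.2×0.106) = 2.68.
By Bélanger, y₂/y₁ = ½[√(1 + 8Fr₁²) − 1] = ½[√58.66 − 1] = 3.33.
y₂ = 3.33 × 0.106 = 0.353 ft.
E₁ = y₁ + V₁²/2g = 0.488 ft. ΔE = (y₂ − y₁)³/(4y₁y₂) = 0.101 ft. ΔE/E₁ = 0.101/0.488 = 0.206.

ΔE/E₁ = 0.206 (20.6%)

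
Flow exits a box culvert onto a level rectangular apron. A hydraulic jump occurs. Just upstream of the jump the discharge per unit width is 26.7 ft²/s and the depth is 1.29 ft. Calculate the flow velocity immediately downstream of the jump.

V₁ = q/y₁ = 26.7/1.29 = 20.7 ft/s. Fr₁ = V₁/√(g·y₁) = 20.7/√(32.2×1.29) = 3.21.
By Bélanger, y₂/y₁ = ½[√(1 + 8Fr₁²) − 1] = ½[√83.51 − 1] = 4.07.
y₂ = 4.07 × 1.29 = 5.25 ft.
V₂ = q/y₂ = 26.7/5.25 = 5.09 ft/s.

V₂ = 5.09 ft/s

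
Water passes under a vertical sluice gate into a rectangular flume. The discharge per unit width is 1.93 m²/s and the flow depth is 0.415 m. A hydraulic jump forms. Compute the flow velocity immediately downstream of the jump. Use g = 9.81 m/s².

V₂ = 1.66 m/s

V₁ = q/y₁ = 1.93/0.415 = 4.65 m/s. Fr₁ = V₁/√(g·y₁) = 4.65/√(9.81×0.415) = 2.30.
From the momentum equation for a rectangular channel, y₂/y₁ = ½[√(1 + 8Fr₁²) − 1] = ½[√43.50 − 1] = 2.80.
y₂ = 2.80 × 0.415 = 1.16 m.
V₂ = q/y₂ = 1.93/1.16 = 1.66 m/s.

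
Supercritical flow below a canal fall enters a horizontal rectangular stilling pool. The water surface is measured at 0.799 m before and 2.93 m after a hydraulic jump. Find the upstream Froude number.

For a rectangular channel the momentum equation gives q² = ½·g·y₁·y₂·(y₁ + y₂) = ½×9.81×0.799×2.93×3.73 = 42.8.
q = √42.8 = 6.54 m²/s.
V₁ = q/y₁ = 8.19 m/s; Fr₁ = V₁/√(g·y₁) = 2.93.

Fr₁ = 2.93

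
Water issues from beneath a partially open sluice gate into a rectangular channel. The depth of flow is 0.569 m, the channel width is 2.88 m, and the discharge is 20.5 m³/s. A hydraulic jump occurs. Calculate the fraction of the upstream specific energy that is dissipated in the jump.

ΔE/E₁ = 0.515 (51.5%)

q = Q/b = 20.5/2.88 = 7.12 m²/s; V₁ = q/y₁ = 12.5 m/s. Fr₁ = V₁/√(g·y₁) = 5.29.
By Bélanger, y₂/y₁ = ½[√(1 + 8Fr₁²) − 1] = ½[√225.3 − 1] = 7.00.
y₂ = 7.00 × 0.569 = 3.99 m.
E₁ = y₁ + V₁²/2g = 8.55 m. ΔE = (y₂ − y₁)³/(4y₁y₂) = 4.40 m. ΔE/E₁ = 4.40/8.55 = 0.515.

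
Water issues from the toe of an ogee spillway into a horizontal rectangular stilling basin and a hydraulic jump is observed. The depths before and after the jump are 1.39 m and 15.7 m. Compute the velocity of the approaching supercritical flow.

For a rectangular channel the momentum equation gives q² = ½·g·y₁·y₂·(y₁ + y₂) = ½×9.81×1.39×15.7×17.1 = 1829.
q = √1829 = 42.8 m²/s.
V₁ = q/y₁ = 42.8/1.39 = 30.8 m/s.

V₁ = 30.8 m/s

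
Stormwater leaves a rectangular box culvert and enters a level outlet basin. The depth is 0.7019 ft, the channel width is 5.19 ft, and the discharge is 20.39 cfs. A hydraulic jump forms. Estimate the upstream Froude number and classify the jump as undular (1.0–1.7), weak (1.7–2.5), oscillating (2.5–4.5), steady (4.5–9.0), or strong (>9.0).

q = Q/b = 20.39/5.19 = 3.929 ft²/s; V₁ = q/y₁ = 5.597 ft/s. Fr₁ = V₁/√(g·y₁) = 1.177.
Fr₁ = 1.177 lies in the undular range.

Fr₁ = 1.177; undular jump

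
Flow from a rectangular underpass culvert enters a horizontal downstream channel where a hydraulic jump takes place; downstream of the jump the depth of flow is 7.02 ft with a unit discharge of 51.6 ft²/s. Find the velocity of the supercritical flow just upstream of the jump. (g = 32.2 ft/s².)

V₂ = q/y₂ = 51.6/7.02 = 7.35 ft/s; Fr₂ = V₂/√(g·y₂) = 0.489.
The Bélanger relation is symmetric: y₁/y₂ = ½[√(1 + 8Fr₂²) − 1] = ½[√2.912 − 1] = 0.353.
y₁ = 0.353 × 7.02 = 2.48 ft.
V₁ = q/y₁ = 51.6/2.48 = 20.8 ft/s.

V₁ = 20.8 ft/s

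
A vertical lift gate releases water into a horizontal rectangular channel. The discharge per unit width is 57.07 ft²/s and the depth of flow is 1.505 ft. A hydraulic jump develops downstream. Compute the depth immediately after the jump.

V₁ = q/y₁ = 57.07/1.505 = 37.92 ft/s. Fr₁ = V₁/√(g·y₁) = 37.92/√(32.2×1.505) = 5.447.
Conjugate-depth relation: y₂/y₁ = ½[√(1 + 8Fr₁²) − 1] = ½[√238.38 − 1] = 7.220.
y₂ = 7.220 × 1.505 = 10.87 ft.

y₂ = 10.87 ft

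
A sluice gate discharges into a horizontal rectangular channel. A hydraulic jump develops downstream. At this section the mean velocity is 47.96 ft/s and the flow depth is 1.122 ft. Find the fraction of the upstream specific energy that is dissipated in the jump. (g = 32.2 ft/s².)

ΔE/E₁ = 0.663 (66.3%)

Fr₁ = V₁/√(g·y₁) = 47.96/√(32.2×1.122) = 7.979.
Sequent-depth ratio: y₂/y₁ = ½[√(1 + 8Fr₁²) − 1] = ½[√510.33 − 1] = 10.80.
y₂ = 10.80 × 1.122 = 12.11 ft.
E₁ = y₁ + V₁²/2g = 36.84 ft. ΔE = (y₂ − y₁)³/(4y₁y₂) = 24.42 ft. ΔE/E₁ = 24.42/36.84 = 0.663.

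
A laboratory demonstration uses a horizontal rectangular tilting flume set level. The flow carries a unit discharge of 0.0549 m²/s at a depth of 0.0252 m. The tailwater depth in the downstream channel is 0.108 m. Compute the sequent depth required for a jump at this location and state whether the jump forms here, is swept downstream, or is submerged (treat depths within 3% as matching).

V₁ = q/y₁ = 0.0549/0.0252 = 2.18 m/s. Fr₁ = V₁/√(g·y₁) = 2.18/√(9.81×0.0252) = 4.38.
By Bélanger, y₂/y₁ = ½[√(1 + 8Fr₁²) − 1] = ½[√154.6 − 1] = 5.72.
y₂ = 5.72 × 0.0252 = 0.144 m.
Tailwater y_tw = 0.108 m: y_tw < y₂, so the jump is swept downstream.

y₂ = 0.144 m; the jump is swept downstream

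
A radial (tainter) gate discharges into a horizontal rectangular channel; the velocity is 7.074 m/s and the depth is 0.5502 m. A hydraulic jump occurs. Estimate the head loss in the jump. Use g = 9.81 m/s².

ΔE = 0.8173 m

Fr₁ = V₁/√(g·y₁) = 7.074/√(9.81×0.5502) = 3.045.
Sequent-depth ratio: y₂/y₁ = ½[√(1 + 8Fr₁²) − 1] = ½[√75.170 − 1] = 3.835.
y₂ = 3.835 × 0.5502 = 2.110 m.
Head loss: ΔE = (y₂ − y₁)³/(4y₁y₂) = (2.110 − 0.5502)³/(4×0.5502×2.110) = 3.795/4.644 = 0.8173 m.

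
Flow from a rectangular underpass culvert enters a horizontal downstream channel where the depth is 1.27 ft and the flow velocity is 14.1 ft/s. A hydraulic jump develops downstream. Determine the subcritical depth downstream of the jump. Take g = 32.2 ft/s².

y₂ = 3.38 ft

Fr₁ = V₁/√(g·y₁) = 14.1/√(32.2×1.27) = 2.20.
Sequent-depth ratio: y₂/y₁ = ½[√(1 + 8Fr₁²) − 1] = ½[√39.89 − 1] = 2.66.
y₂ = 2.66 × 1.27 = 3.38 ft.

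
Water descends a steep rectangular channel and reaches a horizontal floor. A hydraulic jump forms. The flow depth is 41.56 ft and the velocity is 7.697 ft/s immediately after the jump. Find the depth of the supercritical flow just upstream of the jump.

Fr₂ = V₂/√(g·y₂) = 7.697/√(32.2×41.56) = 0.2104.
Applying the sequent-depth relation in reverse, y₁/y₂ = ½[√(1 + 8Fr₂²) − 1] = ½[√1.3542 − 1] = 0.08184.
y₁ = 0.08184 × 41.56 = 3.401 ft.

y₁ = 3.401 ft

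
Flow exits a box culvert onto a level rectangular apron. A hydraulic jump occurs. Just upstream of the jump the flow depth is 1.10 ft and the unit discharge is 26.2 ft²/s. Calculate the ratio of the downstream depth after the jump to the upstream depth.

y₂/y₁ = 5.18

V₁ = q/y₁ = 26.2/1.10 = 23.8 ft/s. Fr₁ = V₁/√(g·y₁) = 23.8/√(32.2×1.10) = 4.00.
Bélanger equation: y₂/y₁ = ½[√(1 + 8Fr₁²) − 1] = ½[√129.1 − 1] = 5.18.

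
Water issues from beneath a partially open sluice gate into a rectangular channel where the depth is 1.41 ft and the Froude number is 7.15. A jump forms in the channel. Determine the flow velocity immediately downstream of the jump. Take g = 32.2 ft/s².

Fr₁ = 7.15 (given).
By Bélanger, y₂/y₁ = ½[√(1 + 8Fr₁²) − 1] = ½[√410.0 − 1] = 9.62.
y₂ = 9.62 × 1.41 = 13.6 ft.
V₁ = Fr₁·√(g·y₁) = 7.15×√(32.2×1.41) = 48.2 ft/s; q = V₁·y₁ = 67.9 ft²/s.
V₂ = q/y₂ = 67.9/13.6 = 5.01 ft/s.

V₂ = 5.01 ft/s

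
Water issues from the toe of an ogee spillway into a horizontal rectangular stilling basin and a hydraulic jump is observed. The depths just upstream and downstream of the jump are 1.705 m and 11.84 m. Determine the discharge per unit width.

For a rectangular channel the momentum equation gives q² = ½·g·y₁·y₂·(y₁ + y₂) = ½×9.81×1.705×11.84×13.54 = 1341.
q = √1341 = 36.62 m²/s.

q = 36.62 m²/s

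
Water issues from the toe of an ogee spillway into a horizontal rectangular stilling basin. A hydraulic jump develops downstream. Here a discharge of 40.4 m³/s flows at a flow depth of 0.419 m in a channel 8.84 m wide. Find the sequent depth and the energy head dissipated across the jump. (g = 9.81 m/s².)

q = Q/b = 40.4/8.84 = 4.57 m²/s; V₁ = q/y₁ = 10.9 m/s. Fr₁ = V₁/√(g·y₁) = 5.38.
Conjugate-depth relation: y₂/y₁ = ½[√(1 + 8Fr₁²) − 1] = ½[√232.5 − 1] = 7.12.
y₂ = 7.12 × 0.419 = 2.99 m.
V₂ = q/y₂ = 4.57/2.99 = 1.53 m/s. E₁ = y₁ + V₁²/2g = 6.48 m; E₂ = y₂ + V₂²/2g = 3.10 m. ΔE = E₁ − E₂ = 3.38 m.

y₂ = 2.99 m; ΔE = 3.38 m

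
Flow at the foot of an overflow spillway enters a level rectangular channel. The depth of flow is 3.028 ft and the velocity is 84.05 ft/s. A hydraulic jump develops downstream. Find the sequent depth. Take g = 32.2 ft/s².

Fr₁ = V₁/√(g·y₁) = 84.05/√(32.2×3.028) = 8.512.
Conjugate-depth relation: y₂/y₁ = ½[√(1 + 8Fr₁²) − 1] = ½[√580.63 − 1] = 11.55.
y₂ = 11.55 × 3.028 = 34.97 ft.

y₂ = 34.97 ft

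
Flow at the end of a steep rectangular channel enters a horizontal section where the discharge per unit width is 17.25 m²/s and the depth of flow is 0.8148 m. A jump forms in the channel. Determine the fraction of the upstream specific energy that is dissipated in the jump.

ΔE/E₁ = 0.643 (64.3%)

V₁ = q/y₁ = 17.25/0.8148 = 21.17 m/s. Fr₁ = V₁/√(g·y₁) = 21.17/√(9.81×0.8148) = 7.488.
From the momentum equation for a rectangular channel, y₂/y₁ = ½[√(1 + 8Fr₁²) − 1] = ½[√449.59 − 1] = 10.10.
y₂ = 10.10 × 0.8148 = 8.231 m.
E₁ = y₁ + V₁²/2g = 23.66 m. ΔE = (y₂ − y₁)³/(4y₁y₂) = 15.20 m. ΔE/E₁ = 15.20/23.66 = 0.643.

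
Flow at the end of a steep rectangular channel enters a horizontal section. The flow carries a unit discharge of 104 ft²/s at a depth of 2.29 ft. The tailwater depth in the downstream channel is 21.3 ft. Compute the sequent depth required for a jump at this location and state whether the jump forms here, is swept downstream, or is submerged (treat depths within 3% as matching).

y₂ = 16.0 ft; the jump is submerged

V₁ = q/y₁ = 104/2.29 = 45.4 ft/s. Fr₁ = V₁/√(g·y₁) = 45.4/√(32.2×2.29) = 5.29.
Bélanger equation: y₂/y₁ = ½[√(1 + 8Fr₁²) − 1] = ½[√224.8 − 1] = 7.00.
y₂ = 7.00 × 2.29 = 16.0 ft.
Tailwater y_tw = 21.3 ft: y_tw > y₂, so the jump is submerged.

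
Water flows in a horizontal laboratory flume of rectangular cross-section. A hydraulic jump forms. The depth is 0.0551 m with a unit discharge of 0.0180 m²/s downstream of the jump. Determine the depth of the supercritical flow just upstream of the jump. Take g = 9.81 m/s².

V₂ = q/y₂ = 0.0180/0.0551 = 0.327 m/s; Fr₂ = V₂/√(g·y₂) = 0.444.
From the momentum equation (using Fr₂), y₁/y₂ = ½[√(1 + 8Fr₂²) − 1] = ½[√2.579 − 1] = 0.303.
y₁ = 0.303 × 0.0551 = 0.0167 m.

y₁ = 0.0167 m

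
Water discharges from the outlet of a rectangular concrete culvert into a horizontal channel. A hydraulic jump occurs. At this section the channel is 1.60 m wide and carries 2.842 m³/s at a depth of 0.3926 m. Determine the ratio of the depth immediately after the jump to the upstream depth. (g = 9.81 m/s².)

q = Q/b = 2.842/1.60 = 1.776 m²/s; V₁ = q/y₁ = 4.524 m/s. Fr₁ = V₁/√(g·y₁) = 2.305.
Bélanger equation: y₂/y₁ = ½[√(1 + 8Fr₁²) − 1] = ½[√43.519 − 1] = 2.798.

y₂/y₁ = 2.798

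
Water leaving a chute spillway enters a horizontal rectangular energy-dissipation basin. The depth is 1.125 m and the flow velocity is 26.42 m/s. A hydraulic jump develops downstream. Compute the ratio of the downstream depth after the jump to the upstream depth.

Fr₁ = V₁/√(g·y₁) = 26.42/√(9.81×1.125) = 7.953.
Conjugate-depth relation: y₂/y₁ = ½[√(1 + 8Fr₁²) − 1] = ½[√506.98 − 1] = 10.76.

y₂/y₁ = 10.76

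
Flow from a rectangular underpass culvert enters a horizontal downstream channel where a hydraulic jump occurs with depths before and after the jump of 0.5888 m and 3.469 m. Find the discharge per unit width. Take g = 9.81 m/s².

q = 6.376 m²/s

For a rectangular channel the momentum equation gives q² = ½·g·y₁·y₂·(y₁ + y₂) = ½×9.81×0.5888×3.469×4.058 = 40.65.
q = √40.65 = 6.376 m²/s.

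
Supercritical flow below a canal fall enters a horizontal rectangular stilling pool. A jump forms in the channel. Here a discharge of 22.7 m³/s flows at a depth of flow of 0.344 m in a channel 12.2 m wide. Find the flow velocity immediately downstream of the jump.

V₂ = 1.46 m/s

q = Q/b = 22.7/12.2 = 1.86 m²/s; V₁ = q/y₁ = 5.41 m/s. Fr₁ = V₁/√(g·y₁) = 2.94.
By Bélanger, y₂/y₁ = ½[√(1 + 8Fr₁²) − 1] = ½[√70.35 − 1] = 3.69.
y₂ = 3.69 × 0.344 = 1.27 m.
V₂ = q/y₂ = 1.86/1.27 = 1.46 m/s.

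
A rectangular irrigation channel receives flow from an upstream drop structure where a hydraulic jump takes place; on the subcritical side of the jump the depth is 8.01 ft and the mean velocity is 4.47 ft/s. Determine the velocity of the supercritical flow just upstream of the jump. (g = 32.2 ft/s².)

V₁ = 32.8 ft/s

Fr₂ = V₂/√(g·y₂) = 4.47/√(32.2×8.01) = 0.278.
The Bélanger relation is symmetric: y₁/y₂ = ½[√(1 + 8Fr₂²) − 1] = ½[√1.620 − 1] = 0.136.
y₁ = 0.136 × 8.01 = 1.09 ft.
V₁ = q/y₁ = 35.8/1.09 = 32.8 ft/s.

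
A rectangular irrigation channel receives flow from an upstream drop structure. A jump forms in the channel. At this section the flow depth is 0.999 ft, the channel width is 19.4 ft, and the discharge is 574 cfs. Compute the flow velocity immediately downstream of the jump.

q = Q/b = 574/19.4 = 29.6 ft²/s; V₁ = q/y₁ = 29.6 ft/s. Fr₁ = V₁/√(g·y₁) = 5.22.
By Bélanger, y₂/y₁ = ½[√(1 + 8Fr₁²) − 1] = ½[√219.2 − 1] = 6.90.
y₂ = 6.90 × 0.999 = 6.89 ft.
V₂ = q/y₂ = 29.6/6.89 = 4.29 ft/s.

V₂ = 4.29 ft/s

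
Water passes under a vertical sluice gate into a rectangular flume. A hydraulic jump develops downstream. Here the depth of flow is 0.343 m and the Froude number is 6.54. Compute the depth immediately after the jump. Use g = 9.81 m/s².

y₂ = 3.01 m

Fr₁ = 6.54 (given).
From the momentum equation for a rectangular channel, y₂/y₁ = ½[√(1 + 8Fr₁²) − 1] = ½[√343.2 − 1] = 8.76.
y₂ = 8.76 × 0.343 = 3.01 m.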